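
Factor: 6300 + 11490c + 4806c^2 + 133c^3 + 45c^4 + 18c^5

Among the possible rational roots, c = -5/3 is a root, giving the factor (3c + 5) and quotient 6c^4 + 5c^3 + 36c^2 + 1542c + 1260.
Then c = -6 is a root, giving the factor (c + 6) and quotient 6c^3 - 31c^2 + 222c + 210.
Continuing, c = -5/6 is a root, so (6c + 5) divides it; the quotient is c^2 - 6c + 42.
The quadratic c^2 - 6c + 42 has discriminant -132 < 0 and is irreducible over ℤ.

(3c + 5)(6c + 5)(c + 6)(c^2 - 6c + 42)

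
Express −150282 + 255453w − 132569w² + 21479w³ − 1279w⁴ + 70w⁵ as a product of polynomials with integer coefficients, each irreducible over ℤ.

(2w − 11)(5w − 6)(7w − 11)(w² − 10w + 207)

Trying the rational-root candidates, w = 11/2 is a root, so (2w − 11) divides it; the quotient is 35w⁴ − 447w³ + 8281w² − 20739w + 13662.
Then w = 6/5 is a root, so (5w − 6) divides it; the quotient is 7w³ − 81w² + 1559w − 2277.
Continuing, w = 11/7 is a root, so (7w − 11) is a factor; dividing leaves w² − 10w + 207.
The quadratic w² − 10w + 207 has discriminant −728 < 0 and is irreducible over ℤ.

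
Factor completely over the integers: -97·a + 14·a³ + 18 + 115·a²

Among the possible rational roots, a = -9 is a root, so (a + 9) divides it; the quotient is 14·a² - 11·a + 2.
The remaining quadratic factors as (7·a - 2)(2·a - 1).

(2·a - 1)·(7·a - 2)·(a + 9)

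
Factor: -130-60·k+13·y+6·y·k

Group as (6·y·k+13·y) + (-60·k-130) = y·(6·k+13) - 10·(6·k+13).
Both groups share the factor (6·k+13).

(6·k+13)·(y-10)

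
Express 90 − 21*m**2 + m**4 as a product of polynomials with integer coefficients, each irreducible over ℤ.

(m**2 − 15)*(m**2 − 6)

Substitute u = m**2 to get a quadratic in u, then factor.
m**2 − 6 is irreducible over ℤ (6 is not a perfect square).
m**2 − 15 is irreducible over ℤ (15 is not a perfect square).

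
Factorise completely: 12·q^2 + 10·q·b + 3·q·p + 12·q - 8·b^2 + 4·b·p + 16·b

(4·q - 2·b + p + 4)·(3·q + 4·b)

Group: 4·q·(3·q + 4·b) + (-2·b + p + 4)·(3·q + 4·b); both groups contain (3·q + 4·b).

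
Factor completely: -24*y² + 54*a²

Factor out 6, leaving 9*a² - 4*y², which is a difference of two squares.

6*(3*a + 2*y)*(3*a - 2*y)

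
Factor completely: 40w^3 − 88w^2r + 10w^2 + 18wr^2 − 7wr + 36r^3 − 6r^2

Group: 2w(20w^2 − 54wr + 5w + 36r^2 − 6r) + r(20w^2 − 54wr + 5w + 36r^2 − 6r); both groups contain (20w^2 − 54wr + 5w + 36r^2 − 6r), so (2w + r) is a factor with cofactor 20w^2 − 54wr + 5w + 36r^2 − 6r.
The cofactor groups again: 20w^2 − 54wr + 5w + 36r^2 − 6r = 5w(4w − 6r + 1) − 6r(4w − 6r + 1); both groups contain (4w − 6r + 1), giving (5w − 6r)(4w − 6r + 1).

(4w − 6r + 1)(5w − 6r)(2w + r)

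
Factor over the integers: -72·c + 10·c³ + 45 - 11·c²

Trying the rational-root candidates, c = 3 is a root, so (c - 3) divides it; the quotient is 10·c² + 19·c - 15.
The remaining quadratic factors as (2·c + 5)(5·c - 3).

(2·c + 5)·(5·c - 3)·(c - 3)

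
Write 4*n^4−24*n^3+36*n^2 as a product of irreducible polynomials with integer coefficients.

Factor out 4*n^2 first: what remains is n^2−6*n+9.
Recognize a perfect-square trinomial with the parts 3 and n.

4*n^2*(n−3)^2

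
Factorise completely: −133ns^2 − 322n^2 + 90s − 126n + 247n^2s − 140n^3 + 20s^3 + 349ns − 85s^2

Group: 7n(−20n^2 + 21ns − 46n − 4s^2 + 17s − 18) − 5s(−20n^2 + 21ns − 46n − 4s^2 + 17s − 18); both groups contain (−20n^2 + 21ns − 46n − 4s^2 + 17s − 18), so (7n − 5s) is a factor with cofactor −20n^2 + 21ns − 46n − 4s^2 + 17s − 18.
The cofactor groups again: −20n^2 + 21ns − 46n − 4s^2 + 17s − 18 = −4n(5n − 4s + 9) + (s − 2)(5n − 4s + 9); both groups contain (5n − 4s + 9), giving −(4n − s + 2)(5n − 4s + 9).

−(4n − s + 2)(5n − 4s + 9)(7n − 5s)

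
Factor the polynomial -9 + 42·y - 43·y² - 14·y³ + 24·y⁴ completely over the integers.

(2·y + 3)·(3·y - 1)·(4·y - 3)·(y - 1)

By the rational root theorem, y = 3/4 is a root, so (4·y - 3) divides it; the quotient is 6·y³ + y² - 10·y + 3.
Continuing, y = 1/3 is a root, giving the factor (3·y - 1) and quotient 2·y² + y - 3.
The remaining quadratic factors as (2·y + 3)(y - 1).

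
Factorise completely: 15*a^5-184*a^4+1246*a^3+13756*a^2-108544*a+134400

(3*a-14)*(5*a-8)*(a+8)*(a^2-14*a+150)

By the rational root theorem, a = -8 is a root, so (a+8) is a factor; dividing leaves 15*a^4-304*a^3+3678*a^2-15668*a+16800.
Next, a = 14/3 is a root, giving the factor (3*a-14) and quotient 5*a^3-78*a^2+862*a-1200.
Then a = 8/5 is a root, so (5*a-8) divides it; the quotient is a^2-14*a+150.
The quadratic a^2-14*a+150 has discriminant -404 < 0 and is irreducible over ℤ.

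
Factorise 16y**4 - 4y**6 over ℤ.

-4y**4(y + 2)(y - 2)

Every term has a factor of 4y**4; factoring it out leaves -y**2 + 4.
Recognize a difference of squares with the parts 2 and y.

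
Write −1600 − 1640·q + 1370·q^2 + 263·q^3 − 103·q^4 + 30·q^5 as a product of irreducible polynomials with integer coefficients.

(2·q + 5)·(3·q + 2)·(5·q − 8)·(q^2 − 5·q + 20)

Trying the rational-root candidates, q = −5/2 is a root, giving the factor (2·q + 5) and quotient 15·q^4 − 89·q^3 + 354·q^2 − 200·q − 320.
Continuing, q = −2/3 is a root, giving the factor (3·q + 2) and quotient 5·q^3 − 33·q^2 + 140·q − 160.
Then q = 8/5 is a root, so (5·q − 8) is a factor; dividing leaves q^2 − 5·q + 20.
The quadratic q^2 − 5·q + 20 has discriminant −55 < 0 and is irreducible over ℤ.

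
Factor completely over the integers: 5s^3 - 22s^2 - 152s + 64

(5s - 2)(s + 4)(s - 8)

Trying the rational-root candidates, s = 2/5 is a root, so (5s - 2) divides it; the quotient is s^2 - 4s - 32.
The remaining quadratic factors as (s + 4)(s - 8).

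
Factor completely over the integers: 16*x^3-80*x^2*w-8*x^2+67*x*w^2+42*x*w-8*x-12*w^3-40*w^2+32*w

Group: x*(16*x^2-16*x*w-8*x+3*w^2+10*w-8) - 4*w*(16*x^2-16*x*w-8*x+3*w^2+10*w-8); both groups contain (16*x^2-16*x*w-8*x+3*w^2+10*w-8), so (x-4*w) is a factor with cofactor 16*x^2-16*x*w-8*x+3*w^2+10*w-8.
The cofactor groups again: 16*x^2-16*x*w-8*x+3*w^2+10*w-8 = 4*x*(4*x-w-4) + (-3*w+2)*(4*x-w-4); both groups contain (4*x-w-4), giving (4*x-3*w+2)*(4*x-w-4).

(4*x-3*w+2)*(x-4*w)*(4*x-w-4)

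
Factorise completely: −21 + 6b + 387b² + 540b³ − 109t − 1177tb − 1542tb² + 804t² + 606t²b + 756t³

(9t − 5b + 1)(14t − 9b − 3)(6t + 12b + 7)

Group: 14t(54t² + 78tb + 69t − 60b² − 23b + 7) + (−9b − 3)(54t² + 78tb + 69t − 60b² − 23b + 7); both groups contain (54t² + 78tb + 69t − 60b² − 23b + 7), so (14t − 9b − 3) is a factor with cofactor 54t² + 78tb + 69t − 60b² − 23b + 7.
The cofactor groups again: 54t² + 78tb + 69t − 60b² − 23b + 7 = 6t(9t − 5b + 1) + (12b + 7)(9t − 5b + 1); both groups contain (9t − 5b + 1), giving (6t + 12b + 7)(9t − 5b + 1).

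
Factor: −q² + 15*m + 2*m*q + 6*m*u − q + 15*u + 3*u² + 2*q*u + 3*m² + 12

Group: 3*m*(m + q + u + 4) + (−q + 3*u + 3)*(m + q + u + 4); both groups contain (m + q + u + 4).

(3*m − q + 3*u + 3)*(m + q + u + 4)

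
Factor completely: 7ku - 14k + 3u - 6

Group as (7ku - 14k) + (3u - 6) = 7k(u - 2) + 3(u - 2).
Both groups share the factor (u - 2).

(7k + 3)(u - 2)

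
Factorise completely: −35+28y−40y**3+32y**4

(4y−5)(8y**3+7)

Group as (32y**4+28y) + (−40y**3−35) = 4y(8y**3+7) − 5(8y**3+7).
Both groups share the factor (8y**3+7).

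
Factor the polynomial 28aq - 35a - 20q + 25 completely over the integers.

Group as (28aq - 35a) + (-20q + 25) = 7a(4q - 5) - 5(4q - 5).
Both groups share the factor (4q - 5).

(4q - 5)(7a - 5)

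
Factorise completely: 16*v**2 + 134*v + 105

(2*v + 15)*(8*v + 7)

Need a pair with product 16·105 = 1680 and sum 134: that's 120 and 14.
Split the middle term: 16*v**2 + 120*v + 14*v + 105 = 8*v*(2*v + 15) + 7*(2*v + 15).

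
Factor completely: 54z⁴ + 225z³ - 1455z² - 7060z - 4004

Among the possible rational roots, z = 11/2 is a root, giving the factor (2z - 11) and quotient 27z³ + 261z² + 708z + 364.
Then z = -14/3 is a root, so (3z + 14) divides it; the quotient is 9z² + 45z + 26.
The remaining quadratic factors as (3z + 13)(3z + 2).

(2z - 11)(3z + 13)(3z + 14)(3z + 2)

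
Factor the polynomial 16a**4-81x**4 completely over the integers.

Write as (4a**2)² − (9x**2)², then factor 4a**2-9x**2 once more.

(2a+3x)(2a-3x)(4a**2+9x**2)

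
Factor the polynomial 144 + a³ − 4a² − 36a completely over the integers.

(a + 6)(a − 4)(a − 6)

Among the possible rational roots, a = −6 is a root, giving the factor (a + 6) and quotient a² − 10a + 24.
The remaining quadratic factors as (a − 6)(a − 4).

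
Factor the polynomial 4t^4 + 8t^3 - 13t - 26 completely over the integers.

Group as (4t^4 - 13t) + (8t^3 - 26) = t(4t^3 - 13) + 2(4t^3 - 13).
Both groups share the factor (4t^3 - 13).

(t + 2)(4t^3 - 13)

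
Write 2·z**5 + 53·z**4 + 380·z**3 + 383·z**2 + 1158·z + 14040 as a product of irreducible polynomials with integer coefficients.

(2·z + 9)·(z + 12)·(z + 13)·(z**2 - 3·z + 10)

By the rational root theorem, z = -9/2 is a root, so (2·z + 9) divides it; the quotient is z**4 + 22·z**3 + 91·z**2 - 218·z + 1560.
Next, z = -13 is a root, giving the factor (z + 13) and quotient z**3 + 9·z**2 - 26·z + 120.
Then z = -12 is a root, so (z + 12) divides it; the quotient is z**2 - 3·z + 10.
The quadratic z**2 - 3·z + 10 has discriminant -31 < 0 and is irreducible over ℤ.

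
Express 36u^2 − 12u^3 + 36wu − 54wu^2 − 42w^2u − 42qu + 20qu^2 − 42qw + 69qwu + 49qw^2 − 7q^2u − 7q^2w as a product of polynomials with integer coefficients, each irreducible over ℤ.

−(7q − 6u)(q − 7w − 2u + 6)(w + u)

Group: 7q(−qw − qu + 7w^2 + 9wu − 6w + 2u^2 − 6u) − 6u(−qw − qu + 7w^2 + 9wu − 6w + 2u^2 − 6u); both groups contain (−qw − qu + 7w^2 + 9wu − 6w + 2u^2 − 6u), so (7q − 6u) is a factor with cofactor −qw − qu + 7w^2 + 9wu − 6w + 2u^2 − 6u.
The cofactor groups again: −qw − qu + 7w^2 + 9wu − 6w + 2u^2 − 6u = −q(w + u) + (7w + 2u − 6)(w + u); both groups contain (w + u), giving −(q − 7w − 2u + 6)(w + u).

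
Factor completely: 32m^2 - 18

2(4m + 3)(4m - 3)

Factor out 2, leaving 16m^2 - 9, which is a difference of two squares.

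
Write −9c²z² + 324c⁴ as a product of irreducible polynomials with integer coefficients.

Every term has a factor of 9c². Then 36c² − z² = (6c)² − (z)².

9c²(6c + z)(6c − z)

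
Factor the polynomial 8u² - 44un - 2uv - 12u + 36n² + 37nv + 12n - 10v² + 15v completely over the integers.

(4u - 4n - 5v)(2u - 9n + 2v - 3)

Group: 4u(2u - 9n + 2v - 3) + (-4n - 5v)(2u - 9n + 2v - 3); both groups contain (2u - 9n + 2v - 3).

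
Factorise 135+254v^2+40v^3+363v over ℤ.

Testing divisors of the constant over divisors of the leading coefficient, v = -3/5 is a root, so (5v+3) divides it; the quotient is 8v^2+46v+45.
The remaining quadratic factors as (2v+9)(4v+5).

(2v+9)(4v+5)(5v+3)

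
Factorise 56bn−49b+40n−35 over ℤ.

Group as (56bn−49b) + (40n−35) = 7b(8n−7) + 5(8n−7).
Both groups share the factor (8n−7).

(7b+5)(8n−7)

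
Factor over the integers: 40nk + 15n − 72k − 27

(5n − 9)(8k + 3)

Group as (40nk + 15n) + (−72k − 27) = 5n(8k + 3) − 9(8k + 3).
Both groups share the factor (8k + 3).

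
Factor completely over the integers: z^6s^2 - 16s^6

Factor out s^2 first: what remains is z^6 - 16s^4.
Recognize a difference of squares with the parts z^3 and 4s^2.

s^2(z^3 - 4s^2)(z^3 + 4s^2)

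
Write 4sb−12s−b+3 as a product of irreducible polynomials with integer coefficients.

Group as (4sb−12s) + (−b+3) = 4s(b−3) − (b−3).
Both groups share the factor (b−3).

(4s−1)(b−3)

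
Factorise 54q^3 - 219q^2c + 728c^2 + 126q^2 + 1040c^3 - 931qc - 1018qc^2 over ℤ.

(2q - 13c)(9q - 8c)(3q + 10c + 7)

Group: 9q(6q^2 - 19qc + 14q - 130c^2 - 91c) - 8c(6q^2 - 19qc + 14q - 130c^2 - 91c); both groups contain (6q^2 - 19qc + 14q - 130c^2 - 91c), so (9q - 8c) is a factor with cofactor 6q^2 - 19qc + 14q - 130c^2 - 91c.
The cofactor groups again: 6q^2 - 19qc + 14q - 130c^2 - 91c = 3q(2q - 13c) + (10c + 7)(2q - 13c); both groups contain (2q - 13c), giving (3q + 10c + 7)(2q - 13c).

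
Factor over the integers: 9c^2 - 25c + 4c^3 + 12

(4c - 3)(c + 4)(c - 1)

By the rational root theorem, c = -4 is a root, so (c + 4) divides it; the quotient is 4c^2 - 7c + 3.
The remaining quadratic factors as (4c - 3)(c - 1).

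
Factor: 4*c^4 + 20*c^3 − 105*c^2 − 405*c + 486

Trying the rational-root candidates, c = −6 is a root, so (c + 6) is a factor; dividing leaves 4*c^3 − 4*c^2 − 81*c + 81.
Then c = 9/2 is a root, so (2*c − 9) is a factor; dividing leaves 2*c^2 + 7*c − 9.
The remaining quadratic factors as (2*c + 9)(c − 1).

(2*c + 9)*(2*c − 9)*(c + 6)*(c − 1)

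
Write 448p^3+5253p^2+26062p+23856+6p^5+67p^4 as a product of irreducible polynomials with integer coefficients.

Among the possible rational roots, p = -7/6 is a root, so (6p+7) divides it; the quotient is p^4+10p^3+63p^2+802p+3408.
Continuing, p = -6 is a root, so (p+6) divides it; the quotient is p^3+4p^2+39p+568.
Next, p = -8 is a root, so (p+8) divides it; the quotient is p^2-4p+71.
The quadratic p^2-4p+71 has discriminant -268 < 0 and is irreducible over ℤ.

(6p+7)(p+6)(p+8)(p^2-4p+71)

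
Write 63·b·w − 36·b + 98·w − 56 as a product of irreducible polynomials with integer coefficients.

Group as (63·b·w − 36·b) + (98·w − 56) = 9·b·(7·w − 4) + 14·(7·w − 4).
Both groups share the factor (7·w − 4).

(7·w − 4)·(9·b + 14)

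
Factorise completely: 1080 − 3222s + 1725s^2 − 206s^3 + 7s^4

(7s − 3)(s − 12)(s − 15)(s − 2)

Trying the rational-root candidates, s = 2 is a root, giving the factor (s − 2) and quotient 7s^3 − 192s^2 + 1341s − 540.
Continuing, s = 12 is a root, so (s − 12) is a factor; dividing leaves 7s^2 − 108s + 45.
The remaining quadratic factors as (7s − 3)(s − 15).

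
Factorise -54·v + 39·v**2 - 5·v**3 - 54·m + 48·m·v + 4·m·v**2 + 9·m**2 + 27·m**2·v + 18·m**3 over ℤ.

(3·m - v + 6)·(6·m + 5·v - 9)·(m + v)

Group: 3·m·(6·m**2 + 11·m·v - 9·m + 5·v**2 - 9·v) + (-v + 6)·(6·m**2 + 11·m·v - 9·m + 5·v**2 - 9·v); both groups contain (6·m**2 + 11·m·v - 9·m + 5·v**2 - 9·v), so (3·m - v + 6) is a factor with cofactor 6·m**2 + 11·m·v - 9·m + 5·v**2 - 9·v.
The cofactor groups again: 6·m**2 + 11·m·v - 9·m + 5·v**2 - 9·v = 6·m·(m + v) + (5·v - 9)·(m + v); both groups contain (m + v), giving (6·m + 5·v - 9)·(m + v).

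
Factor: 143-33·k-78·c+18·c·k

(3·k-13)·(6·c-11)

Group as (18·c·k-78·c) + (-33·k+143) = 6·c·(3·k-13) - 11·(3·k-13).
Both groups share the factor (3·k-13).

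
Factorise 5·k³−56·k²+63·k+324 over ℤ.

Among the possible rational roots, k = 9 is a root, so (k−9) divides it; the quotient is 5·k²−11·k−36.
The remaining quadratic factors as (k−4)(5·k+9).

(5·k+9)·(k−4)·(k−9)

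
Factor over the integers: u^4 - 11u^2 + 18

Substitute w = u^2 to get a quadratic in w, then factor.
u^2 - 9 is a difference of squares.
u^2 - 2 is irreducible over ℤ (2 is not a perfect square).

(u + 3)(u - 3)(u^2 - 2)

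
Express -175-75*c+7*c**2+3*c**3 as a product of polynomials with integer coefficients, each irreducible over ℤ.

By the rational root theorem, c = -5 is a root, giving the factor (c+5) and quotient 3*c**2-8*c-35.
The remaining quadratic factors as (c-5)(3*c+7).

(3*c+7)*(c+5)*(c-5)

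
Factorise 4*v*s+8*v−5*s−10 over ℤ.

Group as (4*v*s+8*v) + (−5*s−10) = 4*v*(s+2) − 5*(s+2).
Both groups share the factor (s+2).

(4*v−5)*(s+2)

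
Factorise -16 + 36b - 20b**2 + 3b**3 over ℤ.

Among the possible rational roots, b = 4 is a root, giving the factor (b - 4) and quotient 3b**2 - 8b + 4.
The remaining quadratic factors as (3b - 2)(b - 2).

(3b - 2)(b - 2)(b - 4)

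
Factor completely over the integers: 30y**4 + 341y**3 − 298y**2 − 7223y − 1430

By the rational root theorem, y = −10 is a root, giving the factor (y + 10) and quotient 30y**3 + 41y**2 − 708y − 143.
Then y = −11/2 is a root, giving the factor (2y + 11) and quotient 15y**2 − 62y − 13.
The remaining quadratic factors as (5y + 1)(3y − 13).

(2y + 11)(3y − 13)(5y + 1)(y + 10)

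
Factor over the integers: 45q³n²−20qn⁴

5n²q(3q−2n)(3q+2n)

Pull out the common factor 5qn²; 9q²−4n² is a difference of squares.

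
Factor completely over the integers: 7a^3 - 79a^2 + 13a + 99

By the rational root theorem, a = -1 is a root, so (a + 1) divides it; the quotient is 7a^2 - 86a + 99.
The remaining quadratic factors as (7a - 9)(a - 11).

(7a - 9)(a + 1)(a - 11)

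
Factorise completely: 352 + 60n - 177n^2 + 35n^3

Trying the rational-root candidates, n = 11/5 is a root, so (5n - 11) is a factor; dividing leaves 7n^2 - 20n - 32.
The remaining quadratic factors as (n - 4)(7n + 8).

(5n - 11)(7n + 8)(n - 4)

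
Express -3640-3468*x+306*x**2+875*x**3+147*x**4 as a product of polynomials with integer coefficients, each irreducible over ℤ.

Testing divisors of the constant over divisors of the leading coefficient, x = -13/7 is a root, so (7*x+13) divides it; the quotient is 21*x**3+86*x**2-116*x-280.
Continuing, x = 2 is a root, so (x-2) is a factor; dividing leaves 21*x**2+128*x+140.
The remaining quadratic factors as (7*x+10)(3*x+14).

(3*x+14)*(7*x+10)*(7*x+13)*(x-2)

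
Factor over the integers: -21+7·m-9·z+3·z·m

(3·z+7)·(m-3)

Group as (3·z·m-9·z) + (7·m-21) = 3·z·(m-3) + 7·(m-3).
Both groups share the factor (m-3).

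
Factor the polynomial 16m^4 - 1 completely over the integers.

(2m + 1)(2m - 1)(4m^2 + 1)

Difference of squares twice: with A = 2m and B = 1, A⁴ − B⁴ = (A² − B²)(A² + B²), and A² − B² factors again.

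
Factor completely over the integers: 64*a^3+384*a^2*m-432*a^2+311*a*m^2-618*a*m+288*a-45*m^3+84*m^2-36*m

(8*a+9*m-6)*(8*a-m)*(a+5*m-6)

Group: a*(64*a^2+64*a*m-48*a-9*m^2+6*m) + (5*m-6)*(64*a^2+64*a*m-48*a-9*m^2+6*m); both groups contain (64*a^2+64*a*m-48*a-9*m^2+6*m), so (a+5*m-6) is a factor with cofactor 64*a^2+64*a*m-48*a-9*m^2+6*m.
The cofactor groups again: 64*a^2+64*a*m-48*a-9*m^2+6*m = 8*a*(8*a-m) + (9*m-6)*(8*a-m); both groups contain (8*a-m), giving (8*a+9*m-6)*(8*a-m).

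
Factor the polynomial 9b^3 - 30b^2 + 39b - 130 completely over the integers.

Group as (9b^3 + 39b) + (-30b^2 - 130) = 3b(3b^2 + 13) - 10(3b^2 + 13).
Both groups share the factor (3b^2 + 13).

(3b - 10)(3b^2 + 13)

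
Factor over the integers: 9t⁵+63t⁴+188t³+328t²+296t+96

(3t+2)(3t+4)(t+3)(t²+2t+4)

By the rational root theorem, t = −3 is a root, so (t+3) is a factor; dividing leaves 9t⁴+36t³+80t²+88t+32.
Next, t = −2/3 is a root, so (3t+2) divides it; the quotient is 3t³+10t²+20t+16.
Continuing, t = −4/3 is a root, giving the factor (3t+4) and quotient t²+2t+4.
The quadratic t²+2t+4 has discriminant −12 < 0 and is irreducible over ℤ.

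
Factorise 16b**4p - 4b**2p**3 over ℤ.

Every term has a factor of 4b**2p. Then 4b**2 - p**2 = (2b)² − (p)².

4b**2p(2b + p)(2b - p)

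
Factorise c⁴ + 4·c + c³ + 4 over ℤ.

Group as (c⁴ + 4·c) + (c³ + 4) = c·(c³ + 4) + (c³ + 4).
Both groups share the factor (c³ + 4).

(c + 1)·(c³ + 4)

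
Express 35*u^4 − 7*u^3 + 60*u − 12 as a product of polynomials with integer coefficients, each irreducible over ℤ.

Group as (35*u^4 + 60*u) + (−7*u^3 − 12) = 5*u*(7*u^3 + 12) − (7*u^3 + 12).
Both groups share the factor (7*u^3 + 12).

(5*u − 1)*(7*u^3 + 12)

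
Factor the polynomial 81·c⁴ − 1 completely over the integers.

Write as (9·c²)² − (1)², then factor 9·c² − 1 once more.

(3·c + 1)·(3·c − 1)·(9·c² + 1)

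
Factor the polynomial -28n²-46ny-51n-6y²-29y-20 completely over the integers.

-(4n+6y+5)(7n+y+4)

Group: -4n(7n+y+4) + (-6y-5)(7n+y+4); both groups contain (7n+y+4).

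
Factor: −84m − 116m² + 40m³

4m(2m − 7)(5m + 3)

Pull out the common factor 4m, then factor the remaining trinomial.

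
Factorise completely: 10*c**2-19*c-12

(2*c+1)*(5*c-12)

Need a pair with product 10·(-12) = -120 and sum -19: that's -24 and 5.
Split the middle term: 10*c**2-24*c + 5*c-12 = 2*c*(5*c-12) + (5*c-12).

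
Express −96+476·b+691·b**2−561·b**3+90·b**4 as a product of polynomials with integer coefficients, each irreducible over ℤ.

Among the possible rational roots, b = 4 is a root, giving the factor (b−4) and quotient 90·b**3−201·b**2−113·b+24.
Then b = 8/3 is a root, giving the factor (3·b−8) and quotient 30·b**2+13·b−3.
The remaining quadratic factors as (6·b−1)(5·b+3).

(3·b−8)·(5·b+3)·(6·b−1)·(b−4)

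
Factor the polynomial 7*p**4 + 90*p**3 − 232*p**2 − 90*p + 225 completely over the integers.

(7*p − 15)*(p + 1)*(p + 15)*(p − 1)

Testing divisors of the constant over divisors of the leading coefficient, p = −1 is a root, giving the factor (p + 1) and quotient 7*p**3 + 83*p**2 − 315*p + 225.
Next, p = −15 is a root, giving the factor (p + 15) and quotient 7*p**2 − 22*p + 15.
The remaining quadratic factors as (p − 1)(7*p − 15).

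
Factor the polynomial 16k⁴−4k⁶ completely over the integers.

Pull out the common factor 4k⁴, leaving −k²+4.
Recognize a difference of squares with the parts 2 and k.

−4k⁴(k+2)(k−2)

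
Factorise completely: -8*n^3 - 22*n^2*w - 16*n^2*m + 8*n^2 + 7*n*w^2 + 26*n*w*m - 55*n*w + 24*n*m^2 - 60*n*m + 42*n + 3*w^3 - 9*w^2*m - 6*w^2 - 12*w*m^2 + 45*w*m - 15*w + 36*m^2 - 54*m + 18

-(4*n + w - 4*m + 2)*(2*n - w + 3)*(n + 3*w + 3*m - 3)

Group: 2*n*(-4*n^2 - 13*n*w - 8*n*m + 10*n - 3*w^2 + 9*w*m - 3*w + 12*m^2 - 18*m + 6) + (-w + 3)*(-4*n^2 - 13*n*w - 8*n*m + 10*n - 3*w^2 + 9*w*m - 3*w + 12*m^2 - 18*m + 6); both groups contain (-4*n^2 - 13*n*w - 8*n*m + 10*n - 3*w^2 + 9*w*m - 3*w + 12*m^2 - 18*m + 6), so (2*n - w + 3) is a factor with cofactor -4*n^2 - 13*n*w - 8*n*m + 10*n - 3*w^2 + 9*w*m - 3*w + 12*m^2 - 18*m + 6.
The cofactor groups again: -4*n^2 - 13*n*w - 8*n*m + 10*n - 3*w^2 + 9*w*m - 3*w + 12*m^2 - 18*m + 6 = -4*n*(n + 3*w + 3*m - 3) + (-w + 4*m - 2)*(n + 3*w + 3*m - 3); both groups contain (n + 3*w + 3*m - 3), giving -(4*n + w - 4*m + 2)*(n + 3*w + 3*m - 3).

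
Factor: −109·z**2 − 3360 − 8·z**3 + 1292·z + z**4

(z + 12)·(z − 5)·(z − 7)·(z − 8)

By the rational root theorem, z = 7 is a root, giving the factor (z − 7) and quotient z**3 − z**2 − 116·z + 480.
Then z = −12 is a root, giving the factor (z + 12) and quotient z**2 − 13·z + 40.
The remaining quadratic factors as (z − 5)(z − 8).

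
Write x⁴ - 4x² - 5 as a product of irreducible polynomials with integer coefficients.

Substitute u = x² to get a quadratic in u, then factor.
x² + 1 is irreducible over ℤ (sum of squares).
x² - 5 is irreducible over ℤ (5 is not a perfect square).

(x² + 1)(x² - 5)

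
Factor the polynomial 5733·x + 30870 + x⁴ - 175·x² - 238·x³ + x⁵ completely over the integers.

(x + 15)·(x - 14)·(x - 7)·(x² + 7·x + 21)

Trying the rational-root candidates, x = 14 is a root, so (x - 14) is a factor; dividing leaves x⁴ + 15·x³ - 28·x² - 567·x - 2205.
Continuing, x = -15 is a root, so (x + 15) is a factor; dividing leaves x³ - 28·x - 147.
Continuing, x = 7 is a root, so (x - 7) is a factor; dividing leaves x² + 7·x + 21.
The quadratic x² + 7·x + 21 has discriminant -35 < 0 and is irreducible over ℤ.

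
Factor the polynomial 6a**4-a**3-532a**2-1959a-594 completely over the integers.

Among the possible rational roots, a = -9/2 is a root, so (2a+9) divides it; the quotient is 3a**3-14a**2-203a-66.
Then a = -6 is a root, so (a+6) divides it; the quotient is 3a**2-32a-11.
The remaining quadratic factors as (3a+1)(a-11).

(2a+9)(3a+1)(a+6)(a-11)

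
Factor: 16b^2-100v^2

4(2b+5v)(2b-5v)

Pull out the common factor 4; 4b^2-25v^2 is a difference of squares.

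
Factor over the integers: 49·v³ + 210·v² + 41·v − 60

(7·v + 5)·(7·v − 3)·(v + 4)

By the rational root theorem, v = −5/7 is a root, giving the factor (7·v + 5) and quotient 7·v² + 25·v − 12.
The remaining quadratic factors as (7·v − 3)(v + 4).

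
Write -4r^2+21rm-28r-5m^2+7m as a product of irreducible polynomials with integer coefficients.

Group: -r(4r-m) + (5m-7)(4r-m); both groups contain (4r-m).

-(r-5m+7)(4r-m)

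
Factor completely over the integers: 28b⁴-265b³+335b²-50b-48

Testing divisors of the constant over divisors of the leading coefficient, b = 1 is a root, so (b-1) is a factor; dividing leaves 28b³-237b²+98b+48.
Then b = 3/4 is a root, so (4b-3) divides it; the quotient is 7b²-54b-16.
The remaining quadratic factors as (b-8)(7b+2).

(4b-3)(7b+2)(b-1)(b-8)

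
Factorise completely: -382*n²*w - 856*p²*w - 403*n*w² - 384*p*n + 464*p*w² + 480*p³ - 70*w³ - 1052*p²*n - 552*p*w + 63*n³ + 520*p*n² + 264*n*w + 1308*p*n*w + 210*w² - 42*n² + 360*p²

Group: 6*p*(80*p² - 82*p*n - 76*p*w + 60*p - 9*n² + 61*n*w + 6*n + 14*w² - 42*w) + (-7*n - 5*w)*(80*p² - 82*p*n - 76*p*w + 60*p - 9*n² + 61*n*w + 6*n + 14*w² - 42*w); both groups contain (80*p² - 82*p*n - 76*p*w + 60*p - 9*n² + 61*n*w + 6*n + 14*w² - 42*w), so (6*p - 7*n - 5*w) is a factor with cofactor 80*p² - 82*p*n - 76*p*w + 60*p - 9*n² + 61*n*w + 6*n + 14*w² - 42*w.
The cofactor groups again: 80*p² - 82*p*n - 76*p*w + 60*p - 9*n² + 61*n*w + 6*n + 14*w² - 42*w = 8*p*(10*p + n - 7*w) + (-9*n - 2*w + 6)*(10*p + n - 7*w); both groups contain (10*p + n - 7*w), giving (8*p - 9*n - 2*w + 6)*(10*p + n - 7*w).

(6*p - 7*n - 5*w)*(8*p - 9*n - 2*w + 6)*(10*p + n - 7*w)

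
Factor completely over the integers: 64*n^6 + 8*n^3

Pull out the common factor 8*n^3, leaving 8*n^3 + 1.
Recognize a sum of cubes with the parts 1 and 2*n.

8*n^3*(2*n + 1)*(4*n^2 − 2*n + 1)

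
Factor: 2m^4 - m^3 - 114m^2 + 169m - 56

Trying the rational-root candidates, m = 7 is a root, giving the factor (m - 7) and quotient 2m^3 + 13m^2 - 23m + 8.
Next, m = 1 is a root, so (m - 1) is a factor; dividing leaves 2m^2 + 15m - 8.
The remaining quadratic factors as (2m - 1)(m + 8).

(2m - 1)(m + 8)(m - 1)(m - 7)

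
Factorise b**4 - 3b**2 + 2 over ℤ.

(b + 1)(b - 1)(b**2 - 2)

Substitute u = b**2 to get a quadratic in u, then factor.
b**2 - 2 is irreducible over ℤ (2 is not a perfect square).
b**2 - 1 is a difference of squares.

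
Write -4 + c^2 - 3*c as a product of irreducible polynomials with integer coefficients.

(c + 1)*(c - 4)

Two integers with product -4 and sum -3 are 1 and -4.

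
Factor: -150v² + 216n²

6(6n + 5v)(6n - 5v)

Every term has a factor of 6. Then 36n² - 25v² = (6n)² − (5v)².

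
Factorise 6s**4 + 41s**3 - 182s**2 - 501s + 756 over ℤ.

(6s - 7)(s + 3)(s + 9)(s - 4)

By the rational root theorem, s = 7/6 is a root, so (6s - 7) is a factor; dividing leaves s**3 + 8s**2 - 21s - 108.
Next, s = -9 is a root, so (s + 9) is a factor; dividing leaves s**2 - s - 12.
The remaining quadratic factors as (s - 4)(s + 3).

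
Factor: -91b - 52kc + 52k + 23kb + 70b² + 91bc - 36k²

Group: -9k(4k - 7b) + (-10b - 13c + 13)(4k - 7b); both groups contain (4k - 7b).

-(4k - 7b)(9k + 10b + 13c - 13)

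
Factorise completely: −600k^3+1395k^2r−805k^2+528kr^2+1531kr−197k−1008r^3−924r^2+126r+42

−(15k−12r−2)(5k−12r+3)(8k+7r+7)

Group: 5k(−120k^2−9kr−89k+84r^2+98r+14) + (−12r+3)(−120k^2−9kr−89k+84r^2+98r+14); both groups contain (−120k^2−9kr−89k+84r^2+98r+14), so (5k−12r+3) is a factor with cofactor −120k^2−9kr−89k+84r^2+98r+14.
The cofactor groups again: −120k^2−9kr−89k+84r^2+98r+14 = −8k(15k−12r−2) + (−7r−7)(15k−12r−2); both groups contain (15k−12r−2), giving −(8k+7r+7)(15k−12r−2).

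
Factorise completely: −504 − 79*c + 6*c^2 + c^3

By the rational root theorem, c = −8 is a root, so (c + 8) divides it; the quotient is c^2 − 2*c − 63.
The remaining quadratic factors as (c − 9)(c + 7).

(c + 7)*(c + 8)*(c − 9)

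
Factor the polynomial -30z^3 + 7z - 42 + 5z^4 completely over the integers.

Group as (5z^4 + 7z) + (-30z^3 - 42) = z(5z^3 + 7) - 6(5z^3 + 7).
Both groups share the factor (5z^3 + 7).

(z - 6)(5z^3 + 7)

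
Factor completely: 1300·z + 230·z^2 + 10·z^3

Pull out the common factor 10·z, then factor the remaining trinomial.

10·z·(z + 10)·(z + 13)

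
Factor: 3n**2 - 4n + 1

Need a pair with product 3·1 = 3 and sum -4: that's -3 and -1.
Split the middle term: 3n**2 - 3n - n + 1 = 3n(n - 1) - (n - 1).

(3n - 1)(n - 1)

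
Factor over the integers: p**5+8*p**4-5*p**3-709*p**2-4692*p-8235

(p+3)*(p+5)*(p-9)*(p**2+9*p+61)

Trying the rational-root candidates, p = -5 is a root, giving the factor (p+5) and quotient p**4+3*p**3-20*p**2-609*p-1647.
Next, p = 9 is a root, so (p-9) is a factor; dividing leaves p**3+12*p**2+88*p+183.
Then p = -3 is a root, giving the factor (p+3) and quotient p**2+9*p+61.
The quadratic p**2+9*p+61 has discriminant -163 < 0 and is irreducible over ℤ.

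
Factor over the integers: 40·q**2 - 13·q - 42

Need a pair with product 40·(-42) = -1680 and sum -13: that's 35 and -48.
Split the middle term: 40·q**2 + 35·q - 48·q - 42 = 5·q·(8·q + 7) - 6·(8·q + 7).

(5·q - 6)·(8·q + 7)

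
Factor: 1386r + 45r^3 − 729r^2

9r(5r − 11)(r − 14)

Pull out the common factor 9r, then factor the remaining trinomial.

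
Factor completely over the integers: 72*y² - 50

Every term has a factor of 2. Then 36*y² - 25 = (6*y)² − (5)².

2*(6*y + 5)*(6*y - 5)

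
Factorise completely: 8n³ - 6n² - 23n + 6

Testing divisors of the constant over divisors of the leading coefficient, n = 2 is a root, so (n - 2) divides it; the quotient is 8n² + 10n - 3.
The remaining quadratic factors as (2n + 3)(4n - 1).

(2n + 3)(4n - 1)(n - 2)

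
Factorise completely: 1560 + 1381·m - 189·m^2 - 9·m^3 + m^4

Testing divisors of the constant over divisors of the leading coefficient, m = 15 is a root, giving the factor (m - 15) and quotient m^3 + 6·m^2 - 99·m - 104.
Then m = 8 is a root, so (m - 8) divides it; the quotient is m^2 + 14·m + 13.
The remaining quadratic factors as (m + 13)(m + 1).

(m + 1)·(m + 13)·(m - 15)·(m - 8)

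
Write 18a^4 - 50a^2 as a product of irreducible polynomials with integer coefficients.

Every term has a factor of 2a^2. Then 9a^2 - 25 = (3a)² − (5)².

2a^2(3a + 5)(3a - 5)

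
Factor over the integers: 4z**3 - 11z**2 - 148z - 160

(4z + 5)(z + 4)(z - 8)

Testing divisors of the constant over divisors of the leading coefficient, z = 8 is a root, so (z - 8) is a factor; dividing leaves 4z**2 + 21z + 20.
The remaining quadratic factors as (4z + 5)(z + 4).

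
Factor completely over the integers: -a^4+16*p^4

Write as (4*p^2)² − (a^2)², then factor 4*p^2-a^2 once more.

(2*p-a)*(2*p+a)*(4*p^2+a^2)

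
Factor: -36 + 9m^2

9(m + 2)(m - 2)

Factor out 9, leaving m^2 - 4, which is a difference of two squares.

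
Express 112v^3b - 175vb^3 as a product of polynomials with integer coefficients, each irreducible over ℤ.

7bv(4v - 5b)(4v + 5b)

Every term has a factor of 7vb. Then 16v^2 - 25b^2 = (4v)² − (5b)².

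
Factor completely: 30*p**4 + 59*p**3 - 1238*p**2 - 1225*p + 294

Trying the rational-root candidates, p = -7 is a root, so (p + 7) divides it; the quotient is 30*p**3 - 151*p**2 - 181*p + 42.
Then p = 1/5 is a root, so (5*p - 1) divides it; the quotient is 6*p**2 - 29*p - 42.
The remaining quadratic factors as (p - 6)(6*p + 7).

(5*p - 1)*(6*p + 7)*(p + 7)*(p - 6)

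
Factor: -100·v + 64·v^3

Pull out the common factor 4·v; 16·v^2 - 25 is a difference of squares.

4·v·(4·v + 5)·(4·v - 5)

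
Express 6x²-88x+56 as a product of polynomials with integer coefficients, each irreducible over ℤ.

Pull out the common factor 2, then factor the remaining trinomial.

2(3x-2)(x-14)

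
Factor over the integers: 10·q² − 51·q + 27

Need a pair with product 10·27 = 270 and sum −51: that's −45 and −6.
Split the middle term: 10·q² − 45·q − 6·q + 27 = 5·q·(2·q − 9) − 3·(2·q − 9).

(2·q − 9)·(5·q − 3)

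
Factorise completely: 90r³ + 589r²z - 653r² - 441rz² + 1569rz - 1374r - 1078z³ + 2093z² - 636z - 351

Group: 9r(10r² + 81rz - 87r + 77z² - 78z - 27) + (-14z + 13)(10r² + 81rz - 87r + 77z² - 78z - 27); both groups contain (10r² + 81rz - 87r + 77z² - 78z - 27), so (9r - 14z + 13) is a factor with cofactor 10r² + 81rz - 87r + 77z² - 78z - 27.
The cofactor groups again: 10r² + 81rz - 87r + 77z² - 78z - 27 = r(10r + 11z + 3) + (7z - 9)(10r + 11z + 3); both groups contain (10r + 11z + 3), giving (r + 7z - 9)(10r + 11z + 3).

(10r + 11z + 3)(9r - 14z + 13)(r + 7z - 9)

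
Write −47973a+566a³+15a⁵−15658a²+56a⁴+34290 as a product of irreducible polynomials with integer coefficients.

(3a+10)(5a−3)(a−9)(a²+10a+127)

By the rational root theorem, a = −10/3 is a root, so (3a+10) is a factor; dividing leaves 5a⁴+2a³+182a²−5826a+3429.
Then a = 9 is a root, giving the factor (a−9) and quotient 5a³+47a²+605a−381.
Continuing, a = 3/5 is a root, giving the factor (5a−3) and quotient a²+10a+127.
The quadratic a²+10a+127 has discriminant −408 < 0 and is irreducible over ℤ.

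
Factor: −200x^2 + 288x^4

Every term has a factor of 8x^2. Then 36x^2 − 25 = (6x)² − (5)².

8x^2(6x + 5)(6x − 5)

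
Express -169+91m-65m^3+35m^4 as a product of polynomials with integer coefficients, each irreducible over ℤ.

Group as (35m^4+91m) + (-65m^3-169) = 7m(5m^3+13) - 13(5m^3+13).
Both groups share the factor (5m^3+13).

(7m-13)(5m^3+13)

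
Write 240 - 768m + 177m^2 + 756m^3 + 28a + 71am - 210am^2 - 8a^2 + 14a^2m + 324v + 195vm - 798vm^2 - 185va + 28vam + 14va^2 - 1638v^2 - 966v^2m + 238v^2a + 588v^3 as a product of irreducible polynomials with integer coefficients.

Group: 14v(42v^2 + 14va - 42vm - 129v + 14am - 8a - 84m^2 - 57m + 60) + (a - 9m + 4)(42v^2 + 14va - 42vm - 129v + 14am - 8a - 84m^2 - 57m + 60); both groups contain (42v^2 + 14va - 42vm - 129v + 14am - 8a - 84m^2 - 57m + 60), so (14v + a - 9m + 4) is a factor with cofactor 42v^2 + 14va - 42vm - 129v + 14am - 8a - 84m^2 - 57m + 60.
The cofactor groups again: 42v^2 + 14va - 42vm - 129v + 14am - 8a - 84m^2 - 57m + 60 = 7v(6v + 2a - 12m - 15) + (7m - 4)(6v + 2a - 12m - 15); both groups contain (6v + 2a - 12m - 15), giving (7v + 7m - 4)(6v + 2a - 12m - 15).

(6v + 2a - 12m - 15)(7v + 7m - 4)(14v + a - 9m + 4)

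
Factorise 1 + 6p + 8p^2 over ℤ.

Need a pair with product 8·1 = 8 and sum 6: that's 2 and 4.
Split the middle term: 8p^2 + 2p + 4p + 1 = 2p(4p + 1) + (4p + 1).

(2p + 1)(4p + 1)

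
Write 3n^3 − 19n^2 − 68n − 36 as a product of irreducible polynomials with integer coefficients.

(3n + 2)(n + 2)(n − 9)

By the rational root theorem, n = 9 is a root, so (n − 9) divides it; the quotient is 3n^2 + 8n + 4.
The remaining quadratic factors as (n + 2)(3n + 2).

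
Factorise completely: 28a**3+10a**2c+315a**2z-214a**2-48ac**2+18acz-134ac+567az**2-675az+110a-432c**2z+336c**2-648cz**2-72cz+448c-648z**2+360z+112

(4a+6c+9z+2)(7a-8c-8)(a+9z-7)

Group: a(28a**2+10ac+63az-18a-48c**2-72cz-64c-72z-16) + (9z-7)(28a**2+10ac+63az-18a-48c**2-72cz-64c-72z-16); both groups contain (28a**2+10ac+63az-18a-48c**2-72cz-64c-72z-16), so (a+9z-7) is a factor with cofactor 28a**2+10ac+63az-18a-48c**2-72cz-64c-72z-16.
The cofactor groups again: 28a**2+10ac+63az-18a-48c**2-72cz-64c-72z-16 = 7a(4a+6c+9z+2) + (-8c-8)(4a+6c+9z+2); both groups contain (4a+6c+9z+2), giving (7a-8c-8)(4a+6c+9z+2).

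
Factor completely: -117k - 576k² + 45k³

Pull out the common factor 9k, then factor the remaining trinomial.

9k(5k + 1)(k - 13)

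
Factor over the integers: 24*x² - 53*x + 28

(3*x - 4)*(8*x - 7)

Need a pair with product 24·28 = 672 and sum -53: that's -21 and -32.
Split the middle term: 24*x² - 21*x - 32*x + 28 = 3*x*(8*x - 7) - 4*(8*x - 7).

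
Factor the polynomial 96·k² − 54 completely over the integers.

Every term has a factor of 6. Then 16·k² − 9 = (4·k)² − (3)².

6·(4·k + 3)·(4·k − 3)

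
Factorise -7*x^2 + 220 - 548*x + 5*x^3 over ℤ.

Trying the rational-root candidates, x = 11 is a root, giving the factor (x - 11) and quotient 5*x^2 + 48*x - 20.
The remaining quadratic factors as (x + 10)(5*x - 2).

(5*x - 2)*(x + 10)*(x - 11)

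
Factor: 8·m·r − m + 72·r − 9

(8·r − 1)·(m + 9)

Group as (8·m·r − m) + (72·r − 9) = m·(8·r − 1) + 9·(8·r − 1).
Both groups share the factor (8·r − 1).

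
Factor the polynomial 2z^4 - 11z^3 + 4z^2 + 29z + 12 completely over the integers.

(2z + 1)(z + 1)(z - 3)(z - 4)

Testing divisors of the constant over divisors of the leading coefficient, z = 3 is a root, so (z - 3) divides it; the quotient is 2z^3 - 5z^2 - 11z - 4.
Continuing, z = 4 is a root, giving the factor (z - 4) and quotient 2z^2 + 3z + 1.
The remaining quadratic factors as (2z + 1)(z + 1).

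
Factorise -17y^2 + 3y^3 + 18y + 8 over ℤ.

Testing divisors of the constant over divisors of the leading coefficient, y = 4 is a root, so (y - 4) divides it; the quotient is 3y^2 - 5y - 2.
The remaining quadratic factors as (y - 2)(3y + 1).

(3y + 1)(y - 2)(y - 4)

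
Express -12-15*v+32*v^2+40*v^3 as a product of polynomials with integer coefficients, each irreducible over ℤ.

Group as (40*v^3-15*v) + (32*v^2-12) = 5*v*(8*v^2-3) + 4*(8*v^2-3).
Both groups share the factor (8*v^2-3).

(5*v+4)*(8*v^2-3)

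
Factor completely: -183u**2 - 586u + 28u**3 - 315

Testing divisors of the constant over divisors of the leading coefficient, u = 9 is a root, so (u - 9) divides it; the quotient is 28u**2 + 69u + 35.
The remaining quadratic factors as (7u + 5)(4u + 7).

(4u + 7)(7u + 5)(u - 9)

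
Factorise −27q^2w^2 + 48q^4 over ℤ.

Every term has a factor of 3q^2. Then 16q^2 − 9w^2 = (4q)² − (3w)².

3q^2(4q + 3w)(4q − 3w)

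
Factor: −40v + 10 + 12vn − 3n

(3n − 10)(4v − 1)

Group as (12vn − 40v) + (−3n + 10) = 4v(3n − 10) − (3n − 10).
Both groups share the factor (3n − 10).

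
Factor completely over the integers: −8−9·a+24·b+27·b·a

(3·b−1)·(9·a+8)

Group as (27·b·a+24·b) + (−9·a−8) = 3·b·(9·a+8) − (9·a+8).
Both groups share the factor (9·a+8).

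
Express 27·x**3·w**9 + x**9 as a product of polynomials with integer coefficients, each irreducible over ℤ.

Every term has a factor of x**3; factoring it out leaves x**6 + 27·w**9.
Recognize a sum of cubes with the parts x**2 and 3·w**3.

x**3·(x**2 + 3·w**3)·(x**4 - 3·x**2·w**3 + 9·w**6)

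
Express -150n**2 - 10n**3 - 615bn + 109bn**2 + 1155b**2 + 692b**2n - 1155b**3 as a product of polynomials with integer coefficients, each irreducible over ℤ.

Group: 11b(-105b**2 + 82bn + 105b - 5n**2 - 75n) + 2n(-105b**2 + 82bn + 105b - 5n**2 - 75n); both groups contain (-105b**2 + 82bn + 105b - 5n**2 - 75n), so (11b + 2n) is a factor with cofactor -105b**2 + 82bn + 105b - 5n**2 - 75n.
The cofactor groups again: -105b**2 + 82bn + 105b - 5n**2 - 75n = -7b(15b - n - 15) + 5n(15b - n - 15); both groups contain (15b - n - 15), giving -(7b - 5n)(15b - n - 15).

-(11b + 2n)(15b - n - 15)(7b - 5n)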